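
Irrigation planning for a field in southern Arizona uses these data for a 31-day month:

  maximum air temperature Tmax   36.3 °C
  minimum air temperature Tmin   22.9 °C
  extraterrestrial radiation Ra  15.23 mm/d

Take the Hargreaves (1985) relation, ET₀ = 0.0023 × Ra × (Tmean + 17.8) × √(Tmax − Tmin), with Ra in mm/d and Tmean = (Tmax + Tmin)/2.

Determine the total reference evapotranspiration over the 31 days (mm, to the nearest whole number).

188 mm

Tmean = (36.3 + 22.9)/2 = 29.60 °C
ET₀ = 0.0023 × 15.23 × (29.60 + 17.8) × √13.4 = 0.0023 × 15.23 × 47.40 × 3.6606 = 6.0780 mm/d
Over 31 days: 6.0780 × 31 = 188.418 mm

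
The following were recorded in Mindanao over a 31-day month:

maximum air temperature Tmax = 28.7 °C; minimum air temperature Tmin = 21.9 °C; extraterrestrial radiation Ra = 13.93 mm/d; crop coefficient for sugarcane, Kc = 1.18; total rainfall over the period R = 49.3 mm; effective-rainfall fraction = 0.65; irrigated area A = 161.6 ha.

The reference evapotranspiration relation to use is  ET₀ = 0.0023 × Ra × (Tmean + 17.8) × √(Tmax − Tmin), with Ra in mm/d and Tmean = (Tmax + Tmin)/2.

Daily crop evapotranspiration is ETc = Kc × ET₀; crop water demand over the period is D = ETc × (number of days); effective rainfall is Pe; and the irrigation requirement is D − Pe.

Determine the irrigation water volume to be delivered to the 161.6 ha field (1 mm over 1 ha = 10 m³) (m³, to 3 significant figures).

Tmean = (28.7 + 21.9)/2 = 25.30 °C
ET₀ = 0.0023 × 13.93 × (25.30 + 17.8) × √6.8 = 0.0023 × 13.93 × 43.10 × 2.6077 = 3.6009 mm/d
ETc = Kc × ET₀ = 1.18 × 3.6009 = 4.2491 mm/d
Crop demand D = ETc × 31 d = 4.2491 × 31 = 131.722 mm
Pe = 0.65 × 49.3 = 32.045 mm
D − Pe = 131.722 − 32.045 = 99.677 mm
Volume = 99.677 mm × 161.6 ha × 10 = 161078.0 m³

161000 m³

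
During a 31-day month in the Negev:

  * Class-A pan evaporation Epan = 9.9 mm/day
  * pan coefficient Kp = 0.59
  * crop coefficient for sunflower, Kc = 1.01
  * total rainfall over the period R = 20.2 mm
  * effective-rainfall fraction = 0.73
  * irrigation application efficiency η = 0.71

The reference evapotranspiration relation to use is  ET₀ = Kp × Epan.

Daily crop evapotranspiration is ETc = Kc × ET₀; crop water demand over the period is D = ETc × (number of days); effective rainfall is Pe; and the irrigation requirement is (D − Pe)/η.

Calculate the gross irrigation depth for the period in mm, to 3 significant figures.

237 mm

ET₀ = 0.59 × 9.9 = 5.8410 mm/d
ETc = Kc × ET₀ = 1.01 × 5.8410 = 5.8994 mm/d
Crop demand D = ETc × 31 d = 5.8994 × 31 = 182.881 mm
Pe = 0.73 × 20.2 = 14.746 mm
D − Pe = 182.881 − 14.746 = 168.135 mm
Gross irrigation = 168.135 / 0.71 = 236.810 mm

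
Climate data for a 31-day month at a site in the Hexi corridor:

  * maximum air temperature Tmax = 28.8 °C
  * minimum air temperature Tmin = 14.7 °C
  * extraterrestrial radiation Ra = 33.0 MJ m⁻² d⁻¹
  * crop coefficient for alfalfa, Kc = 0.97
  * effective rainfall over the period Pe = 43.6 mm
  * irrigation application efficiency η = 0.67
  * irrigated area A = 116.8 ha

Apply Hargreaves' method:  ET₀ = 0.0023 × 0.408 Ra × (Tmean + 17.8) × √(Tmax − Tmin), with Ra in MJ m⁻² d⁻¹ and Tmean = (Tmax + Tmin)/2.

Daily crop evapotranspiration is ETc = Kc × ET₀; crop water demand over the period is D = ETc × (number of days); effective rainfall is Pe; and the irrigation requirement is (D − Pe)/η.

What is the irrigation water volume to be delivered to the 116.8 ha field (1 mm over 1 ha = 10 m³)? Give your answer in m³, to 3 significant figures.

Tmean = (28.8 + 14.7)/2 = 21.75 °C
0.408 Ra = 0.408 × 33.0 = 13.4640 mm/d equivalent
ET₀ = 0.0023 × 13.4640 × (21.75 + 17.8) × √14.1 = 0.0023 × 13.4640 × 39.55 × 3.7550 = 4.5989 mm/d
ETc = Kc × ET₀ = 0.97 × 4.5989 = 4.4609 mm/d
Crop demand D = ETc × 31 d = 4.4609 × 31 = 138.288 mm
D − Pe = 138.288 − 43.6 = 94.688 mm
Gross irrigation = 94.688 / 0.67 = 141.325 mm
Volume = 141.325 mm × 116.8 ha × 10 = 165067.6 m³

165000 m³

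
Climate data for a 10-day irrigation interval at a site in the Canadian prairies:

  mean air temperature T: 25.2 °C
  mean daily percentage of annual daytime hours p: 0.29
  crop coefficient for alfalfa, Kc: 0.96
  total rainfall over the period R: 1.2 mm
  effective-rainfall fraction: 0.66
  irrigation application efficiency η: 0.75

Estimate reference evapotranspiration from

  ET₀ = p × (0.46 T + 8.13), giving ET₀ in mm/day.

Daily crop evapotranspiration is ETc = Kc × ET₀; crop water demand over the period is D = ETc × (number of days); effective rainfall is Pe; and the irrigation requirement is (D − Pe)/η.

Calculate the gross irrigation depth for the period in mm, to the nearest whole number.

ET₀ = 0.29 × (0.46 × 25.2 + 8.13) = 0.29 × 19.722 = 5.7194 mm/d
ETc = Kc × ET₀ = 0.96 × 5.7194 = 5.4906 mm/d
Crop demand D = ETc × 10 d = 5.4906 × 10 = 54.906 mm
Pe = 0.66 × 1.2 = 0.792 mm
D − Pe = 54.906 − 0.792 = 54.114 mm
Gross irrigation = 54.114 / 0.75 = 72.152 mm

72 mm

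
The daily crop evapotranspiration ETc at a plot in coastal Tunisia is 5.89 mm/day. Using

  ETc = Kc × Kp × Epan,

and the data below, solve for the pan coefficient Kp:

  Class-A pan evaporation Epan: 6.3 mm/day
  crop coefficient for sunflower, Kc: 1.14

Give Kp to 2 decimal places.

ETc = Kc × Kp × Epan  ⇒  Kp = ETc / (Kc × Epan)
Kp = 5.89 / (1.14 × 6.3) = 5.89 / 7.182 = 0.8201

0.82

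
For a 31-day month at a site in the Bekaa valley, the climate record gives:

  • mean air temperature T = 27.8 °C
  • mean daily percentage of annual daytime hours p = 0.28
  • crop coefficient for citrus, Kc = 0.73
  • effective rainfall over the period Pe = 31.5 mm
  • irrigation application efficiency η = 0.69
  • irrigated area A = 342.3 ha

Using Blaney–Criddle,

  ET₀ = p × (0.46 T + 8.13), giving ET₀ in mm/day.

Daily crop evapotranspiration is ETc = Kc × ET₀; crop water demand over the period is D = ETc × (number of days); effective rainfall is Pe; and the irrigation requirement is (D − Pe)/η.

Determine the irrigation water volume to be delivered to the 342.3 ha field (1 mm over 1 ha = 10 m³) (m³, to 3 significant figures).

ET₀ = 0.28 × (0.46 × 27.8 + 8.13) = 0.28 × 20.918 = 5.8570 mm/d
ETc = Kc × ET₀ = 0.73 × 5.8570 = 4.2756 mm/d
Crop demand D = ETc × 31 d = 4.2756 × 31 = 132.544 mm
D − Pe = 132.544 − 31.5 = 101.044 mm
Gross irrigation = 101.044 / 0.69 = 146.441 mm
Volume = 146.441 mm × 342.3 ha × 10 = 501267.5 m³

501000 m³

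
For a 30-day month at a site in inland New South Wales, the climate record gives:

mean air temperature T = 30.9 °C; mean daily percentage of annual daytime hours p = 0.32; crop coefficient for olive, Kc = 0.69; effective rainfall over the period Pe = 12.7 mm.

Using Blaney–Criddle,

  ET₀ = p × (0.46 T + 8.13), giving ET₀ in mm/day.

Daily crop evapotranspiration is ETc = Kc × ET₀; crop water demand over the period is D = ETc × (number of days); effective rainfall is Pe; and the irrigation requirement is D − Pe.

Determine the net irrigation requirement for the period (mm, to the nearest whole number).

ET₀ = 0.32 × (0.46 × 30.9 + 8.13) = 0.32 × 22.344 = 7.1501 mm/d
ETc = Kc × ET₀ = 0.69 × 7.1501 = 4.9336 mm/d
Crop demand D = ETc × 30 d = 4.9336 × 30 = 148.008 mm
D − Pe = 148.008 − 12.7 = 135.308 mm

135 mm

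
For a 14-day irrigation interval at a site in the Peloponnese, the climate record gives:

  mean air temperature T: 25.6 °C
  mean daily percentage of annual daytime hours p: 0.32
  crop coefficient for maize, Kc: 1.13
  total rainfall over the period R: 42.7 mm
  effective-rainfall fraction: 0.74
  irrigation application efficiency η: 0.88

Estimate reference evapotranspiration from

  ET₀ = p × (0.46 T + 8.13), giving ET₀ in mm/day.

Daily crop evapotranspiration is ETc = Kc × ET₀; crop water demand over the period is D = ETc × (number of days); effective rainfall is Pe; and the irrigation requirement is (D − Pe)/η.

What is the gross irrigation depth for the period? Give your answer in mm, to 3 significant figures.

78.6 mm

ET₀ = 0.32 × (0.46 × 25.6 + 8.13) = 0.32 × 19.906 = 6.3699 mm/d
ETc = Kc × ET₀ = 1.13 × 6.3699 = 7.1980 mm/d
Crop demand D = ETc × 14 d = 7.1980 × 14 = 100.772 mm
Pe = 0.74 × 42.7 = 31.598 mm
D − Pe = 100.772 − 31.598 = 69.174 mm
Gross irrigation = 69.174 / 0.88 = 78.607 mm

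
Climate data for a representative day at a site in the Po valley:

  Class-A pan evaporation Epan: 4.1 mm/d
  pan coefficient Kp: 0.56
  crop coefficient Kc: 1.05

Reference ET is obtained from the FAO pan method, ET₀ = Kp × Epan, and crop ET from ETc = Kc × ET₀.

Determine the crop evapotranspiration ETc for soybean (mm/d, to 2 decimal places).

2.41 mm/d

ET₀ = 0.56 × 4.1 = 2.2960 mm/d
ETc = Kc × ET₀ = 1.05 × 2.2960 = 2.4108 mm/d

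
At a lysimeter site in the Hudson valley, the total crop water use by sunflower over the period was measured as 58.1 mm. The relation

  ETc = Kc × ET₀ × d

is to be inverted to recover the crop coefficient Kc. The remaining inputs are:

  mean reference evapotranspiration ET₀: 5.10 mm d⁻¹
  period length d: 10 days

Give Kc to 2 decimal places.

1.14

ETc = Kc × ET₀ × d  ⇒  Kc = ETc / (ET₀ × d)
Kc = 58.1 / (5.10 × 10) = 58.1 / 51.00 = 1.1392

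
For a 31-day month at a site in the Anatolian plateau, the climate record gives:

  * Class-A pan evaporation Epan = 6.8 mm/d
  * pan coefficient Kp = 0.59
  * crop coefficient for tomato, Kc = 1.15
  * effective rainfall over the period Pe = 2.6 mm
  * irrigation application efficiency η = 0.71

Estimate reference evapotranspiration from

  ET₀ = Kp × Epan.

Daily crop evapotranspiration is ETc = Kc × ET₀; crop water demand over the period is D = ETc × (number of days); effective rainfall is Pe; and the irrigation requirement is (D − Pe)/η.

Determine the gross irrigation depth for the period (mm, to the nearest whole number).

ET₀ = 0.59 × 6.8 = 4.0120 mm/d
ETc = Kc × ET₀ = 1.15 × 4.0120 = 4.6138 mm/d
Crop demand D = ETc × 31 d = 4.6138 × 31 = 143.028 mm
D − Pe = 143.028 − 2.6 = 140.428 mm
Gross irrigation = 140.428 / 0.71 = 197.786 mm

198 mm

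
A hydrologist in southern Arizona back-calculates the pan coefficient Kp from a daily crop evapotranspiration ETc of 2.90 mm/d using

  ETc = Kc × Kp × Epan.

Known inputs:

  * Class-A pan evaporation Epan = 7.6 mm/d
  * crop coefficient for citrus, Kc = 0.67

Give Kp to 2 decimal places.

0.57

ETc = Kc × Kp × Epan  ⇒  Kp = ETc / (Kc × Epan)
Kp = 2.90 / (0.67 × 7.6) = 2.90 / 5.092 = 0.5695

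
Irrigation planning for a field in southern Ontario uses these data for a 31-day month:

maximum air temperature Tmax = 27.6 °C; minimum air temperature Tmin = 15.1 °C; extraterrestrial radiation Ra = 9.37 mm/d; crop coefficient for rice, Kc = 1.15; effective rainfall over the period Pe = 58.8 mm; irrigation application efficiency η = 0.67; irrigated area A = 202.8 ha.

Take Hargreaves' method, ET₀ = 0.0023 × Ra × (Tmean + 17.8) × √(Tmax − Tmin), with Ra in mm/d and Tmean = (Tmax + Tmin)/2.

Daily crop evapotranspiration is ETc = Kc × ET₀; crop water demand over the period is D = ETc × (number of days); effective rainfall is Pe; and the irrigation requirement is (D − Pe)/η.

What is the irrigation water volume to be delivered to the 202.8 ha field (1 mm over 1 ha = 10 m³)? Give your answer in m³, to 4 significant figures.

143900 m³

Tmean = (27.6 + 15.1)/2 = 21.35 °C
ET₀ = 0.0023 × 9.37 × (21.35 + 17.8) × √12.5 = 0.0023 × 9.37 × 39.15 × 3.5355 = 2.9830 mm/d
ETc = Kc × ET₀ = 1.15 × 2.9830 = 3.4305 mm/d
Crop demand D = ETc × 31 d = 3.4305 × 31 = 106.346 mm
D − Pe = 106.346 − 58.8 = 47.546 mm
Gross irrigation = 47.546 / 0.67 = 70.964 mm
Volume = 70.964 mm × 202.8 ha × 10 = 143915.0 m³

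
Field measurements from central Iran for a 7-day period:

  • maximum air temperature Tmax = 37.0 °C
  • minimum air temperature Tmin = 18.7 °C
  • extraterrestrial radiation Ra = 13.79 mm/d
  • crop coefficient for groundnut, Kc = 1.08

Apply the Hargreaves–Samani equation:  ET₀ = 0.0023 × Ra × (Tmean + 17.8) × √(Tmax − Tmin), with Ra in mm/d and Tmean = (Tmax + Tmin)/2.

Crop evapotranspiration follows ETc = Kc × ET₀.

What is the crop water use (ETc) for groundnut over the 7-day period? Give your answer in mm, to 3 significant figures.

46.8 mm

Tmean = (37.0 + 18.7)/2 = 27.85 °C
ET₀ = 0.0023 × 13.79 × (27.85 + 17.8) × √18.3 = 0.0023 × 13.79 × 45.65 × 4.2778 = 6.1937 mm/d
ETc = Kc × ET₀ = 1.08 × 6.1937 = 6.6892 mm/d
Over 7 days: 6.6892 × 7 = 46.824 mm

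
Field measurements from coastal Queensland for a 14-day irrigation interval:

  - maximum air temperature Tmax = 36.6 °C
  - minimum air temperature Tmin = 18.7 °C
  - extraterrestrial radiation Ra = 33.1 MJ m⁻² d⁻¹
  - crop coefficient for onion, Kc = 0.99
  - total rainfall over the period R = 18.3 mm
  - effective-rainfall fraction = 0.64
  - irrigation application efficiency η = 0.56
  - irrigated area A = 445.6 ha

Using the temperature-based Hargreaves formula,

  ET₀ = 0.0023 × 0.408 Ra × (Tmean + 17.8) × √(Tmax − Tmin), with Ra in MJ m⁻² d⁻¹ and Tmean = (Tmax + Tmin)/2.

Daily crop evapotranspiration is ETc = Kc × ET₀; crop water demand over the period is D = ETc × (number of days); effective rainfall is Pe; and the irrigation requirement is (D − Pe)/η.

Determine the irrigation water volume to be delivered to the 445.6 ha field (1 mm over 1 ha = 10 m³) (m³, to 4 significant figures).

Tmean = (36.6 + 18.7)/2 = 27.65 °C
0.408 Ra = 0.408 × 33.1 = 13.5048 mm/d equivalent
ET₀ = 0.0023 × 13.5048 × (27.65 + 17.8) × √17.9 = 0.0023 × 13.5048 × 45.45 × 4.2308 = 5.9727 mm/d
ETc = Kc × ET₀ = 0.99 × 5.9727 = 5.9130 mm/d
Crop demand D = ETc × 14 d = 5.9130 × 14 = 82.782 mm
Pe = 0.64 × 18.3 = 11.712 mm
D − Pe = 82.782 − 11.712 = 71.070 mm
Gross irrigation = 71.070 / 0.56 = 126.911 mm
Volume = 126.911 mm × 445.6 ha × 10 = 565515.4 m³

565500 m³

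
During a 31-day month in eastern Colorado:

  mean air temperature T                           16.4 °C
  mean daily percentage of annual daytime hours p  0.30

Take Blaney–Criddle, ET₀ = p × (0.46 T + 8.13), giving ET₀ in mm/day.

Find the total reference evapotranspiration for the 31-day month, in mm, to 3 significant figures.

ET₀ = 0.30 × (0.46 × 16.4 + 8.13) = 0.30 × 15.674 = 4.7022 mm/d
Monthly total = 4.7022 × 31 = 145.768 mm

146 mm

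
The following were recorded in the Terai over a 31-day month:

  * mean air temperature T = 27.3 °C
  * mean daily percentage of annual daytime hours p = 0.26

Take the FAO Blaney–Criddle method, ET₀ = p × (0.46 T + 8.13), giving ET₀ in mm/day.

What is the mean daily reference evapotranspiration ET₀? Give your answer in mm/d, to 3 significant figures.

ET₀ = 0.26 × (0.46 × 27.3 + 8.13) = 0.26 × 20.688 = 5.3789 mm/d

5.38 mm/d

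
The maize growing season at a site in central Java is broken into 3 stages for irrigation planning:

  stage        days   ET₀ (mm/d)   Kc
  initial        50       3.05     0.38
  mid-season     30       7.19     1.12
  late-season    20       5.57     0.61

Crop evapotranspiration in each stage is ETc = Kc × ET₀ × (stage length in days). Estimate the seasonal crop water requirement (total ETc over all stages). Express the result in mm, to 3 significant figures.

initial: 0.38 × 3.05 × 50 = 57.95 mm
mid-season: 1.12 × 7.19 × 30 = 241.58 mm
late-season: 0.61 × 5.57 × 20 = 67.95 mm
Seasonal total = 367.48 mm

367 mm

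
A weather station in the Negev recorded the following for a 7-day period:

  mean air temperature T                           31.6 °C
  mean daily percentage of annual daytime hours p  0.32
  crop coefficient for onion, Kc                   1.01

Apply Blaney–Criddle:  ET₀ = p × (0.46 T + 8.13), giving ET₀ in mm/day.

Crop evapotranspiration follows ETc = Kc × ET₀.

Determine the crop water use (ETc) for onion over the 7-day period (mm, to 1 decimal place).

ET₀ = 0.32 × (0.46 × 31.6 + 8.13) = 0.32 × 22.666 = 7.2531 mm/d
ETc = Kc × ET₀ = 1.01 × 7.2531 = 7.3256 mm/d
Over 7 days: 7.3256 × 7 = 51.279 mm

51.3 mm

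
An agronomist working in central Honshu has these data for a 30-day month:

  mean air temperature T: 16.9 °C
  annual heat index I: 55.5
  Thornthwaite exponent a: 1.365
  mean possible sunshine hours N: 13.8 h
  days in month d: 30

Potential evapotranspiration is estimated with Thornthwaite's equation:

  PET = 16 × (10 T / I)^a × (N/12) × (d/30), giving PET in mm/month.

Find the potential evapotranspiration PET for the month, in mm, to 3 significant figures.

84.1 mm

10T/I = 10 × 16.9 / 55.5 = 3.0450
(10T/I)^a = 3.0450^1.365 = 4.5719
Uncorrected PET = 16 × 4.5719 = 73.150 mm
Correction = (N/12)(d/30) = (13.8/12)(30/30) = 1.1500
PET = 73.150 × 1.1500 = 84.123 mm/month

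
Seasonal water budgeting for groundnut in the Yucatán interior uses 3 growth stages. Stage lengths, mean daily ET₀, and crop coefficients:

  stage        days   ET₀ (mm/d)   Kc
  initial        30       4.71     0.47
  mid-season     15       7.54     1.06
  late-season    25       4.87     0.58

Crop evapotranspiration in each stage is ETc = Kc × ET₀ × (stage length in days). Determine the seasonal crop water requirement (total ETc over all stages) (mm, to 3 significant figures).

257 mm

initial: 0.47 × 4.71 × 30 = 66.41 mm
mid-season: 1.06 × 7.54 × 15 = 119.89 mm
late-season: 0.58 × 4.87 × 25 = 70.62 mm
Seasonal total = 256.92 mm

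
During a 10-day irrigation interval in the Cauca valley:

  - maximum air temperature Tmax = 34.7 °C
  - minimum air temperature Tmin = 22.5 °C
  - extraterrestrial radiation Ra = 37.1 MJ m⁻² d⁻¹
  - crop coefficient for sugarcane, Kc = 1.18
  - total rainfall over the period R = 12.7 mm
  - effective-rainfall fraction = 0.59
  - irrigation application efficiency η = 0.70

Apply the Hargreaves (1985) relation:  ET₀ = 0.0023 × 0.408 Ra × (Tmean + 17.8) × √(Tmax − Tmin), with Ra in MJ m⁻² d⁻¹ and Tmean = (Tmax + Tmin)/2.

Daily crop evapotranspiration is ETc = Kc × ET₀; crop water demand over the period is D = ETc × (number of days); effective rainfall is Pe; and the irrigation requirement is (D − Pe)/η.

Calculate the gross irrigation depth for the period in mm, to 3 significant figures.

Tmean = (34.7 + 22.5)/2 = 28.60 °C
0.408 Ra = 0.408 × 37.1 = 15.1368 mm/d equivalent
ET₀ = 0.0023 × 15.1368 × (28.60 + 17.8) × √12.2 = 0.0023 × 15.1368 × 46.40 × 3.4928 = 5.6423 mm/d
ETc = Kc × ET₀ = 1.18 × 5.6423 = 6.6579 mm/d
Crop demand D = ETc × 10 d = 6.6579 × 10 = 66.579 mm
Pe = 0.59 × 12.7 = 7.493 mm
D − Pe = 66.579 − 7.493 = 59.086 mm
Gross irrigation = 59.086 / 0.70 = 84.409 mm

84.4 mm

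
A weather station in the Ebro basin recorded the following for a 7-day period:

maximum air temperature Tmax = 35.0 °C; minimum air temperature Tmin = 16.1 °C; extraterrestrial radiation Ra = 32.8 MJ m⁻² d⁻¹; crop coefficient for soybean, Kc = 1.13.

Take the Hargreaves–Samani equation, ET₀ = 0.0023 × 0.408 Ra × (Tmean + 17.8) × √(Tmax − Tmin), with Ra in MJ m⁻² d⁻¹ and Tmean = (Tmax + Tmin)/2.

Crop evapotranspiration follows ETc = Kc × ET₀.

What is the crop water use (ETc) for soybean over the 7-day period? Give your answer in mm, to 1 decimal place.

45.9 mm

Tmean = (35.0 + 16.1)/2 = 25.55 °C
0.408 Ra = 0.408 × 32.8 = 13.3824 mm/d equivalent
ET₀ = 0.0023 × 13.3824 × (25.55 + 17.8) × √18.9 = 0.0023 × 13.3824 × 43.35 × 4.3474 = 5.8007 mm/d
ETc = Kc × ET₀ = 1.13 × 5.8007 = 6.5548 mm/d
Over 7 days: 6.5548 × 7 = 45.884 mm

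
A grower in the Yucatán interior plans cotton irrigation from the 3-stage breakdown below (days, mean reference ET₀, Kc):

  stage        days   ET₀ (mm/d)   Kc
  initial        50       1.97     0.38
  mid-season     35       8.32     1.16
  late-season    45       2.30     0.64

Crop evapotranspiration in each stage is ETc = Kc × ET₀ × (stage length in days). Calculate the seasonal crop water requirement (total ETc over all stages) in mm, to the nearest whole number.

441 mm

initial: 0.38 × 1.97 × 50 = 37.43 mm
mid-season: 1.16 × 8.32 × 35 = 337.79 mm
late-season: 0.64 × 2.30 × 45 = 66.24 mm
Seasonal total = 441.46 mm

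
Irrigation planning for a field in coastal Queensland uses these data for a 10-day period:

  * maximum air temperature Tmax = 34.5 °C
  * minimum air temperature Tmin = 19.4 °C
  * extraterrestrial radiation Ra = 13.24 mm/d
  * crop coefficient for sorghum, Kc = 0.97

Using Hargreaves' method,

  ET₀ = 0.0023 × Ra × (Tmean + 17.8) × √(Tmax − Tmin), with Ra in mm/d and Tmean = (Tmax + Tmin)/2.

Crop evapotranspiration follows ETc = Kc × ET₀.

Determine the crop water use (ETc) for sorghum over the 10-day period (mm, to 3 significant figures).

Tmean = (34.5 + 19.4)/2 = 26.95 °C
ET₀ = 0.0023 × 13.24 × (26.95 + 17.8) × √15.1 = 0.0023 × 13.24 × 44.75 × 3.8859 = 5.2954 mm/d
ETc = Kc × ET₀ = 0.97 × 5.2954 = 5.1365 mm/d
Over 10 days: 5.1365 × 10 = 51.365 mm

51.4 mm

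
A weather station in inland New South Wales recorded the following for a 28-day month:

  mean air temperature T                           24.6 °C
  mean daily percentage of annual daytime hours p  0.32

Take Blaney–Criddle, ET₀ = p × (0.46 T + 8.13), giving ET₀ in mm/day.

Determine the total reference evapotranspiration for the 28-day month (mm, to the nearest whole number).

ET₀ = 0.32 × (0.46 × 24.6 + 8.13) = 0.32 × 19.446 = 6.2227 mm/d
Monthly total = 6.2227 × 28 = 174.236 mm

174 mm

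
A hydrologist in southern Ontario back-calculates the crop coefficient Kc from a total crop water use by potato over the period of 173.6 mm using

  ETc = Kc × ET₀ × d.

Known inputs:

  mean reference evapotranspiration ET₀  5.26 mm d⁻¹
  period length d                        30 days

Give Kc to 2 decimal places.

ETc = Kc × ET₀ × d  ⇒  Kc = ETc / (ET₀ × d)
Kc = 173.6 / (5.26 × 30) = 173.6 / 157.80 = 1.1001

1.10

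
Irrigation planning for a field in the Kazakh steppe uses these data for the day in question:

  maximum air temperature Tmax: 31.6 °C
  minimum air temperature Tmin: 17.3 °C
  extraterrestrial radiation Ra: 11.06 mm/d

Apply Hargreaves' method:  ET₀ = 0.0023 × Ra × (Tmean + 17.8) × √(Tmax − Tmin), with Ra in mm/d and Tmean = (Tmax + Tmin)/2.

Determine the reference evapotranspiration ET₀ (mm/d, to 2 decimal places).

Tmean = (31.6 + 17.3)/2 = 24.45 °C
ET₀ = 0.0023 × 11.06 × (24.45 + 17.8) × √14.3 = 0.0023 × 11.06 × 42.25 × 3.7815 = 4.0642 mm/d

4.06 mm/d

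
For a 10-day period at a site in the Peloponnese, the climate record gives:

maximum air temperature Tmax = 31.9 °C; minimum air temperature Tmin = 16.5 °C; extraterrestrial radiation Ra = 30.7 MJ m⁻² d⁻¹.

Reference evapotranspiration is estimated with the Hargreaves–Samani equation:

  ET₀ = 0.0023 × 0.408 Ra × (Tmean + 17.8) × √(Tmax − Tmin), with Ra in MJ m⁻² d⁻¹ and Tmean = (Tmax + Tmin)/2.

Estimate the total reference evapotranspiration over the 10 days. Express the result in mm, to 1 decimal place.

47.5 mm

Tmean = (31.9 + 16.5)/2 = 24.20 °C
0.408 Ra = 0.408 × 30.7 = 12.5256 mm/d equivalent
ET₀ = 0.0023 × 12.5256 × (24.20 + 17.8) × √15.4 = 0.0023 × 12.5256 × 42.00 × 3.9243 = 4.7483 mm/d
Over 10 days: 4.7483 × 10 = 47.483 mm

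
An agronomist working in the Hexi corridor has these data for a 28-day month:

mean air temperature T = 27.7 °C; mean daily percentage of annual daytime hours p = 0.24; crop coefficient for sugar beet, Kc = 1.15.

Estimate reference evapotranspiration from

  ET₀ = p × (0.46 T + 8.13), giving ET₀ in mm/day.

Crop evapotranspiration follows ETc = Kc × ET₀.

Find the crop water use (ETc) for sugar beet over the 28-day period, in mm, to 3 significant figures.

161 mm

ET₀ = 0.24 × (0.46 × 27.7 + 8.13) = 0.24 × 20.872 = 5.0093 mm/d
ETc = Kc × ET₀ = 1.15 × 5.0093 = 5.7607 mm/d
Over 28 days: 5.7607 × 28 = 161.300 mm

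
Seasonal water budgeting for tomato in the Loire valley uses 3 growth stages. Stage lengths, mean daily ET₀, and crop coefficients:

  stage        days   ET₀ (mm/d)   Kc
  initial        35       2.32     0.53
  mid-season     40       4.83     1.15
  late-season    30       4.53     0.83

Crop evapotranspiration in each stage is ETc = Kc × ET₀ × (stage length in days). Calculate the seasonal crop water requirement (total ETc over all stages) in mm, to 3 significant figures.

378 mm

initial: 0.53 × 2.32 × 35 = 43.04 mm
mid-season: 1.15 × 4.83 × 40 = 222.18 mm
late-season: 0.83 × 4.53 × 30 = 112.80 mm
Seasonal total = 378.02 mm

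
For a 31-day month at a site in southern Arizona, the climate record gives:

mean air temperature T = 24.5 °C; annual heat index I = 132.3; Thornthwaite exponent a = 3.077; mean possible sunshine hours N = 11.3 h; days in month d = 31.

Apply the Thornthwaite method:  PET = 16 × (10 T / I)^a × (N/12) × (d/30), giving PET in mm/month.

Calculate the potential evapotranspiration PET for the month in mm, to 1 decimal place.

10T/I = 10 × 24.5 / 132.3 = 1.8519
(10T/I)^a = 1.8519^3.077 = 6.6598
Uncorrected PET = 16 × 6.6598 = 106.557 mm
Correction = (N/12)(d/30) = (11.3/12)(31/30) = 0.9731
PET = 106.557 × 0.9731 = 103.691 mm/month

103.7 mm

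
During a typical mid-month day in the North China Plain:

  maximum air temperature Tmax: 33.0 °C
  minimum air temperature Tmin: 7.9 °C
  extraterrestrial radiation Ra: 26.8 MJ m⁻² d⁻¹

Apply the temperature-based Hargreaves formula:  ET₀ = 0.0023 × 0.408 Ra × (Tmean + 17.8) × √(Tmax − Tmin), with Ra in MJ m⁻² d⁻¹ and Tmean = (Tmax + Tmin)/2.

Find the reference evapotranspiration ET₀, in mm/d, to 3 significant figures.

Tmean = (33.0 + 7.9)/2 = 20.45 °C
0.408 Ra = 0.408 × 26.8 = 10.9344 mm/d equivalent
ET₀ = 0.0023 × 10.9344 × (20.45 + 17.8) × √25.1 = 0.0023 × 10.9344 × 38.25 × 5.0100 = 4.8194 mm/d

4.82 mm/d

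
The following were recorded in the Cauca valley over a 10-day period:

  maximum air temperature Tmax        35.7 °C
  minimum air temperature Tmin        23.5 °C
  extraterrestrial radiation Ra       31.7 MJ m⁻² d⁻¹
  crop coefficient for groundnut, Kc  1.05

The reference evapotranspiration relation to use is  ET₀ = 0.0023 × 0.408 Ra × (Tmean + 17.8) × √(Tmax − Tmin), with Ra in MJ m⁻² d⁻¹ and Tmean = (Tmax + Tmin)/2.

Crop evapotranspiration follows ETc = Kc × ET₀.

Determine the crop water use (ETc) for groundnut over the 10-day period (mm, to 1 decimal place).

Tmean = (35.7 + 23.5)/2 = 29.60 °C
0.408 Ra = 0.408 × 31.7 = 12.9336 mm/d equivalent
ET₀ = 0.0023 × 12.9336 × (29.60 + 17.8) × √12.2 = 0.0023 × 12.9336 × 47.40 × 3.4928 = 4.9249 mm/d
ETc = Kc × ET₀ = 1.05 × 4.9249 = 5.1711 mm/d
Over 10 days: 5.1711 × 10 = 51.711 mm

51.7 mm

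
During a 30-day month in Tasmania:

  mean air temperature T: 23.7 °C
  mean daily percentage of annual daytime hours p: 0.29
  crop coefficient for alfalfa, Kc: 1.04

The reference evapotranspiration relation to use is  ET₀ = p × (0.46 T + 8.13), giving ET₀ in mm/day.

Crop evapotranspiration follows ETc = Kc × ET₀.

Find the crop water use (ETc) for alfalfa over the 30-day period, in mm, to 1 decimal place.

ET₀ = 0.29 × (0.46 × 23.7 + 8.13) = 0.29 × 19.032 = 5.5193 mm/d
ETc = Kc × ET₀ = 1.04 × 5.5193 = 5.7401 mm/d
Over 30 days: 5.7401 × 30 = 172.203 mm

172.2 mm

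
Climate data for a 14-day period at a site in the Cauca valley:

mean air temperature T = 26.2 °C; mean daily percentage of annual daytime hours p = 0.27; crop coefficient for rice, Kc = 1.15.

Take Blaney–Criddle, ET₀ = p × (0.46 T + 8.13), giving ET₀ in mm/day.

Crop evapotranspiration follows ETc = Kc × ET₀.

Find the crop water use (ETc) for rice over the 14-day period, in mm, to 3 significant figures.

87.7 mm

ET₀ = 0.27 × (0.46 × 26.2 + 8.13) = 0.27 × 20.182 = 5.4491 mm/d
ETc = Kc × ET₀ = 1.15 × 5.4491 = 6.2665 mm/d
Over 14 days: 6.2665 × 14 = 87.731 mm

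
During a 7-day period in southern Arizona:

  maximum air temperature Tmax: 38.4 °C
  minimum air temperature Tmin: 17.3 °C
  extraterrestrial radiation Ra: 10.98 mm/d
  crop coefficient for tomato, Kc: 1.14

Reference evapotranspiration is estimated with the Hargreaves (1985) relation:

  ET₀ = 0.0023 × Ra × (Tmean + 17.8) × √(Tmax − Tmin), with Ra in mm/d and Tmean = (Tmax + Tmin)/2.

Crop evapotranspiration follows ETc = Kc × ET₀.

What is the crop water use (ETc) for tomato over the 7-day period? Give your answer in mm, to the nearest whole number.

42 mm

Tmean = (38.4 + 17.3)/2 = 27.85 °C
ET₀ = 0.0023 × 10.98 × (27.85 + 17.8) × √21.1 = 0.0023 × 10.98 × 45.65 × 4.5935 = 5.2956 mm/d
ETc = Kc × ET₀ = 1.14 × 5.2956 = 6.0370 mm/d
Over 7 days: 6.0370 × 7 = 42.259 mm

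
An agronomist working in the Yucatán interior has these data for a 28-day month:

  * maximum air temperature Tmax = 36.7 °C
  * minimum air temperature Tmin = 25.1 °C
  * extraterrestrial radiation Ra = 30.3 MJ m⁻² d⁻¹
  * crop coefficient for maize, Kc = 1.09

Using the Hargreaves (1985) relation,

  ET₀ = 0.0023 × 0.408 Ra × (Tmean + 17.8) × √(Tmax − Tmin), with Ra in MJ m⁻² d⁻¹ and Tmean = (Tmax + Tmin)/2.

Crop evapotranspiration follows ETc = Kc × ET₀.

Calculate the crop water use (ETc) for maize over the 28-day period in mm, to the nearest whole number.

Tmean = (36.7 + 25.1)/2 = 30.90 °C
0.408 Ra = 0.408 × 30.3 = 12.3624 mm/d equivalent
ET₀ = 0.0023 × 12.3624 × (30.90 + 17.8) × √11.6 = 0.0023 × 12.3624 × 48.70 × 3.4059 = 4.7162 mm/d
ETc = Kc × ET₀ = 1.09 × 4.7162 = 5.1407 mm/d
Over 28 days: 5.1407 × 28 = 143.940 mm

144 mm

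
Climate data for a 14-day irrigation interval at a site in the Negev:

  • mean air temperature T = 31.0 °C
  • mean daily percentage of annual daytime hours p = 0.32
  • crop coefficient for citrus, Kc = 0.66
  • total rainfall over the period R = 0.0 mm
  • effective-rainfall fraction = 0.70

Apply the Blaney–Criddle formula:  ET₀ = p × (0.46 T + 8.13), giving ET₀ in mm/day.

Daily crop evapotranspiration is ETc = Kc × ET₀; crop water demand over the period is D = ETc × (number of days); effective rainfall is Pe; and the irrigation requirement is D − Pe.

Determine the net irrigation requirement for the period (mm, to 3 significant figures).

66.2 mm

ET₀ = 0.32 × (0.46 × 31.0 + 8.13) = 0.32 × 22.390 = 7.1648 mm/d
ETc = Kc × ET₀ = 0.66 × 7.1648 = 4.7288 mm/d
Crop demand D = ETc × 14 d = 4.7288 × 14 = 66.203 mm
Pe = 0.70 × 0.0 = 0.000 mm
D − Pe = 66.203 − 0.000 = 66.203 mm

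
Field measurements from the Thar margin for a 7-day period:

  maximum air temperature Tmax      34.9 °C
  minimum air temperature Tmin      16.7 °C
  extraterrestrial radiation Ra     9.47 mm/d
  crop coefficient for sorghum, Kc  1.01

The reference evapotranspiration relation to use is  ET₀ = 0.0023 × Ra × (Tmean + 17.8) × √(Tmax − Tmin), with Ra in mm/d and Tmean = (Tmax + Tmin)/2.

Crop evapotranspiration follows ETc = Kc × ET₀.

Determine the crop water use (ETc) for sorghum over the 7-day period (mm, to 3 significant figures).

28.6 mm

Tmean = (34.9 + 16.7)/2 = 25.80 °C
ET₀ = 0.0023 × 9.47 × (25.80 + 17.8) × √18.2 = 0.0023 × 9.47 × 43.60 × 4.2661 = 4.0513 mm/d
ETc = Kc × ET₀ = 1.01 × 4.0513 = 4.0918 mm/d
Over 7 days: 4.0918 × 7 = 28.643 mm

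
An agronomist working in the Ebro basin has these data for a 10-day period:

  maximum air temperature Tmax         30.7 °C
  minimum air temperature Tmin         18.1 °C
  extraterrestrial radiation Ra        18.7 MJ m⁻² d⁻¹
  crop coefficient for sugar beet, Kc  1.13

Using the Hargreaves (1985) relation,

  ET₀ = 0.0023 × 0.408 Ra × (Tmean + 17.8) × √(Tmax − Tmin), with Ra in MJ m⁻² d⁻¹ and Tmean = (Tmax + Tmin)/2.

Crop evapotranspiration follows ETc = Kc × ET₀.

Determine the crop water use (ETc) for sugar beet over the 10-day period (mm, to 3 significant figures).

Tmean = (30.7 + 18.1)/2 = 24.40 °C
0.408 Ra = 0.408 × 18.7 = 7.6296 mm/d equivalent
ET₀ = 0.0023 × 7.6296 × (24.40 + 17.8) × √12.6 = 0.0023 × 7.6296 × 42.20 × 3.5496 = 2.6286 mm/d
ETc = Kc × ET₀ = 1.13 × 2.6286 = 2.9703 mm/d
Over 10 days: 2.9703 × 10 = 29.703 mm

29.7 mm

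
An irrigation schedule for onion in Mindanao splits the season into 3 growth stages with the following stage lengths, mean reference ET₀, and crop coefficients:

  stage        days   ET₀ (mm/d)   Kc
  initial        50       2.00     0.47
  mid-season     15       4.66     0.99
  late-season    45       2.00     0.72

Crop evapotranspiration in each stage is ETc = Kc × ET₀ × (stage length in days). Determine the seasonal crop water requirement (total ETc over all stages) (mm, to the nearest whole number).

181 mm

initial: 0.47 × 2.00 × 50 = 47.00 mm
mid-season: 0.99 × 4.66 × 15 = 69.20 mm
late-season: 0.72 × 2.00 × 45 = 64.80 mm
Seasonal total = 181.00 mm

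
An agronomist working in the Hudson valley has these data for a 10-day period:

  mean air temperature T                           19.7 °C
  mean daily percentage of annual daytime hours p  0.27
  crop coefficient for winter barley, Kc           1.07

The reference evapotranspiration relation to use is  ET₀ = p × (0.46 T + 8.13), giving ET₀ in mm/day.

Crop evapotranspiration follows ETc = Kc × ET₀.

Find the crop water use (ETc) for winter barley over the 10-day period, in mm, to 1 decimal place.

49.7 mm

ET₀ = 0.27 × (0.46 × 19.7 + 8.13) = 0.27 × 17.192 = 4.6418 mm/d
ETc = Kc × ET₀ = 1.07 × 4.6418 = 4.9667 mm/d
Over 10 days: 4.9667 × 10 = 49.667 mm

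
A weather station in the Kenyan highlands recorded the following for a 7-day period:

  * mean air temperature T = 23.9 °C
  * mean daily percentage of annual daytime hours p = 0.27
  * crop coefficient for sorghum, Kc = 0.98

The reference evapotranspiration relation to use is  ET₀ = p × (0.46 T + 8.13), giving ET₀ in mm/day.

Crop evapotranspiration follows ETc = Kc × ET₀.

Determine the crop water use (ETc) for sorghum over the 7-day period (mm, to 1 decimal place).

ET₀ = 0.27 × (0.46 × 23.9 + 8.13) = 0.27 × 19.124 = 5.1635 mm/d
ETc = Kc × ET₀ = 0.98 × 5.1635 = 5.0602 mm/d
Over 7 days: 5.0602 × 7 = 35.421 mm

35.4 mm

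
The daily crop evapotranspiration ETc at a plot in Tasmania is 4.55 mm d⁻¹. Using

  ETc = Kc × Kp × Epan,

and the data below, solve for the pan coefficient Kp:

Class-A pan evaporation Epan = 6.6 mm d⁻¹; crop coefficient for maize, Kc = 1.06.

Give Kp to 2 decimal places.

0.65

ETc = Kc × Kp × Epan  ⇒  Kp = ETc / (Kc × Epan)
Kp = 4.55 / (1.06 × 6.6) = 4.55 / 6.996 = 0.6504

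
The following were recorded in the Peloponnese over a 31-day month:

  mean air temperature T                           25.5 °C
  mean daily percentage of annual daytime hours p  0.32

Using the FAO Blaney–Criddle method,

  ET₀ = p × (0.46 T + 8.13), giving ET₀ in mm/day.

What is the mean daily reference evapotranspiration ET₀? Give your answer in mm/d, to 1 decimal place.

ET₀ = 0.32 × (0.46 × 25.5 + 8.13) = 0.32 × 19.860 = 6.3552 mm/d

6.4 mm/d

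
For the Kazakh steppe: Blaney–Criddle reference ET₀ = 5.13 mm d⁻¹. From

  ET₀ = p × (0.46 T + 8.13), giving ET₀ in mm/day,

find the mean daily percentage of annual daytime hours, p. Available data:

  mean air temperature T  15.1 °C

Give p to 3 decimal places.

p = ET₀ / (0.46 T + 8.13) = 5.13 / (0.46 × 15.1 + 8.13) = 5.13 / 15.076 = 0.3403

0.340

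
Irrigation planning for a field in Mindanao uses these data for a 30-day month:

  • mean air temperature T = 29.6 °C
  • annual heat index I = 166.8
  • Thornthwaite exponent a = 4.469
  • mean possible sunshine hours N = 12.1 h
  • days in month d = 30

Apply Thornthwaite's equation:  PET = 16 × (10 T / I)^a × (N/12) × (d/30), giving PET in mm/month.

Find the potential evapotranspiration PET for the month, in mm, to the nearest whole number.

10T/I = 10 × 29.6 / 166.8 = 1.7746
(10T/I)^a = 1.7746^4.469 = 12.9787
Uncorrected PET = 16 × 12.9787 = 207.659 mm
Correction = (N/12)(d/30) = (12.1/12)(30/30) = 1.0083
PET = 207.659 × 1.0083 = 209.383 mm/month

209 mm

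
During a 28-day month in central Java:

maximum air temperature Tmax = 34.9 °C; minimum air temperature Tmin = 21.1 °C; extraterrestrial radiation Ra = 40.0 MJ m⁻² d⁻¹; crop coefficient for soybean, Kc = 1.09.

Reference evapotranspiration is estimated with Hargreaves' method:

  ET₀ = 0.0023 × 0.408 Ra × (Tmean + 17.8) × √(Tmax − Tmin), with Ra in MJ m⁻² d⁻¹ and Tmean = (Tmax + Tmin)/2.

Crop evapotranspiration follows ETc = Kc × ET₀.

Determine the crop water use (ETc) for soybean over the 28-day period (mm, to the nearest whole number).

195 mm

Tmean = (34.9 + 21.1)/2 = 28.00 °C
0.408 Ra = 0.408 × 40.0 = 16.3200 mm/d equivalent
ET₀ = 0.0023 × 16.3200 × (28.00 + 17.8) × √13.8 = 0.0023 × 16.3200 × 45.80 × 3.7148 = 6.3863 mm/d
ETc = Kc × ET₀ = 1.09 × 6.3863 = 6.9611 mm/d
Over 28 days: 6.9611 × 28 = 194.911 mm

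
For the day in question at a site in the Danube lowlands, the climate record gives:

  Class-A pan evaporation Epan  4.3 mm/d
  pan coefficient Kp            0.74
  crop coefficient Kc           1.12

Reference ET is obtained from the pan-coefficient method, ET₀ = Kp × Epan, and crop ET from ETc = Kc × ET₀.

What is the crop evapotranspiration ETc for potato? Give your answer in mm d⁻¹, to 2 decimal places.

3.56 mm d⁻¹

ET₀ = 0.74 × 4.3 = 3.1820 mm/d
ETc = Kc × ET₀ = 1.12 × 3.1820 = 3.5638 mm/d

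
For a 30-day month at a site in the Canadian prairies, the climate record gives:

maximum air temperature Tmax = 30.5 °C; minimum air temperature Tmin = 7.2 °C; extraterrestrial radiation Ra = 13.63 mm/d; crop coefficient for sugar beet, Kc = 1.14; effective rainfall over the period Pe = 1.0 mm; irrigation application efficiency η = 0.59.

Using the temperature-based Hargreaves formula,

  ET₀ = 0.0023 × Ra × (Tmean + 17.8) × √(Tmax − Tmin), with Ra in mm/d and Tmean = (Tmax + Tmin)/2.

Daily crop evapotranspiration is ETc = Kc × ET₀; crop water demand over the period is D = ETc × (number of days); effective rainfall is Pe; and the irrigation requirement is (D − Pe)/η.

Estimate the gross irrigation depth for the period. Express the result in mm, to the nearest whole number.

Tmean = (30.5 + 7.2)/2 = 18.85 °C
ET₀ = 0.0023 × 13.63 × (18.85 + 17.8) × √23.3 = 0.0023 × 13.63 × 36.65 × 4.8270 = 5.5459 mm/d
ETc = Kc × ET₀ = 1.14 × 5.5459 = 6.3223 mm/d
Crop demand D = ETc × 30 d = 6.3223 × 30 = 189.669 mm
D − Pe = 189.669 − 1.0 = 188.669 mm
Gross irrigation = 188.669 / 0.59 = 319.778 mm

320 mm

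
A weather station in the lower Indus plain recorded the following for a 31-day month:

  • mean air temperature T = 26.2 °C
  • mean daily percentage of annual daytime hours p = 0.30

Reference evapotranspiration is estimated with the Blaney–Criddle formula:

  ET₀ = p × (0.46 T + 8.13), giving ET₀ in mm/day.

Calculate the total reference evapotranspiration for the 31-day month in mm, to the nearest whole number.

ET₀ = 0.30 × (0.46 × 26.2 + 8.13) = 0.30 × 20.182 = 6.0546 mm/d
Monthly total = 6.0546 × 31 = 187.693 mm

188 mm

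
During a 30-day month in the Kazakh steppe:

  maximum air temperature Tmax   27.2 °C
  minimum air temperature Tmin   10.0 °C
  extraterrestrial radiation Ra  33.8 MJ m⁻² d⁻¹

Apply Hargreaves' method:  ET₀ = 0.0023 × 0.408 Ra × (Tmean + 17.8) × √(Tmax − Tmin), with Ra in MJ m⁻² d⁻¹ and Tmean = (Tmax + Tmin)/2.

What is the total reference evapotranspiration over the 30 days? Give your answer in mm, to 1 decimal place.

Tmean = (27.2 + 10.0)/2 = 18.60 °C
0.408 Ra = 0.408 × 33.8 = 13.7904 mm/d equivalent
ET₀ = 0.0023 × 13.7904 × (18.60 + 17.8) × √17.2 = 0.0023 × 13.7904 × 36.40 × 4.1473 = 4.7882 mm/d
Over 30 days: 4.7882 × 30 = 143.646 mm

143.6 mm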